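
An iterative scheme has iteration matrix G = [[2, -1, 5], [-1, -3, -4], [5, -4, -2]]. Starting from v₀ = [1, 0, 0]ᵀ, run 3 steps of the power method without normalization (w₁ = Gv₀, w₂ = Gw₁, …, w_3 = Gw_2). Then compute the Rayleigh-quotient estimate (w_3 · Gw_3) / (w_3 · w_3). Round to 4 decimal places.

2.0654

w1 = Gv₀ = (2, -1, 5)
w2 = Gw1 = (30, -19, 4)
w3 = Gw2 = (99, 11, 218)
Gw3 = (1277, -1004, 15)
w3·Gw3 = 99·1277 + 11·(-1004) + 218·15 = 118649; w3·w3 = 99·99 + 11·11 + 218·218 = 57446
λ ≈ 118649/57446 = 2.0654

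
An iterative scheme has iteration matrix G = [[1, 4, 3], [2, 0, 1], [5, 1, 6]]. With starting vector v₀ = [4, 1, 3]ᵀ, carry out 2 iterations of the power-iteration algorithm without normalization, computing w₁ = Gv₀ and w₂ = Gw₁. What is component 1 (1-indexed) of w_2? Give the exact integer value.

w1 = Gv₀ = (1·4 + 4·1 + 3·3; 2·4 + 0·1 + 1·3; 5·4 + 1·1 + 6·3) = (17, 11, 39)
w2 = Gw1 = (1·17 + 4·11 + 3·39; 2·17 + 0·11 + 1·39; 5·17 + 1·11 + 6·39) = (178, 73, 330)
The requested component of w2 is 178.

178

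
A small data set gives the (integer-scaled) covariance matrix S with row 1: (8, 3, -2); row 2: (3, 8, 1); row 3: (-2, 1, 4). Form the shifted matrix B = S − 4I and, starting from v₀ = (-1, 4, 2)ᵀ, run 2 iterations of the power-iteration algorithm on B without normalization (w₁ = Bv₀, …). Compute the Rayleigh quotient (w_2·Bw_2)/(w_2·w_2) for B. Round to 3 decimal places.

B = S − 4I has rows (4, 3, -2); (3, 4, 1); (-2, 1, 0)
w1 = Bv₀ = (4·(-1) + 3·4 + (-2)·2; 3·(-1) + 4·4 + 1·2; (-2)·(-1) + 1·4 + 0·2) = (4, 15, 6)
w2 = Bw1 = (4·4 + 3·15 + (-2)·6; 3·4 + 4·15 + 1·6; (-2)·4 + 1·15 + 0·6) = (49, 78, 7)
Bw2 = (416, 466, -20)
w2·Bw2 = 56592; w2·w2 = 8534; μ ≈ 56592/8534 = 6.631

μ ≈ 6.631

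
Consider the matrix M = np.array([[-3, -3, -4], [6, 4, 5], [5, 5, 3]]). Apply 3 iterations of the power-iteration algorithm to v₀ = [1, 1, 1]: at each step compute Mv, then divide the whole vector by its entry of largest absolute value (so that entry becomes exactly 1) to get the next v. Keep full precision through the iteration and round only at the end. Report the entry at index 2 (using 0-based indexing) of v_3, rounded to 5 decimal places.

-0.72800

Mv0 = (-10.000000, 15.000000, 13.000000); divide by 15.000000 → v1 = (-0.666667, 1.000000, 0.866667)
Mv1 = (-4.466667, 4.333333, 4.266667); divide by -4.466667 → v2 = (1.000000, -0.970149, -0.955224)
Mv2 = (3.731343, -2.656716, -2.716418); divide by 3.731343 → v3 = (1.000000, -0.712000, -0.728000)
Requested entry of v3: 182/-250 = -0.72800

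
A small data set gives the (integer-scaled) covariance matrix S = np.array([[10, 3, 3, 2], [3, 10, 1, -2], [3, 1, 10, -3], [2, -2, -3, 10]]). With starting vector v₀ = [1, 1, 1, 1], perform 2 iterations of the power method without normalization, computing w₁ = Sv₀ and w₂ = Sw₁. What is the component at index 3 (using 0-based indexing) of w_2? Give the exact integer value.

49

w1 = Sv₀ = (10·1 + 3·1 + 3·1 + 2·1; 3·1 + 10·1 + 1·1 + (-2)·1; 3·1 + 1·1 + 10·1 + (-3)·1; 2·1 + (-2)·1 + (-3)·1 + 10·1) = (18, 12, 11, 7)
w2 = Sw1 = (10·18 + 3·12 + 3·11 + 2·7; 3·18 + 10·12 + 1·11 + (-2)·7; 3·18 + 1·12 + 10·11 + (-3)·7; 2·18 + (-2)·12 + (-3)·11 + 10·7) = (263, 171, 155, 49)
The requested component of w2 is 49.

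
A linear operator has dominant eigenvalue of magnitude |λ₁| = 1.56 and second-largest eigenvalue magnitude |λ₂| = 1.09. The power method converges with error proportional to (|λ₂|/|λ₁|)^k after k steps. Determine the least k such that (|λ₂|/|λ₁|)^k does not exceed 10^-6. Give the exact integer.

39

|λ₂/λ₁| = 1.09/1.56 = 0.69872
Need k ≥ ln(10^-6) / ln(0.69872) = -13.8155 / -0.3585 ≈ 38.536
Smallest integer k satisfying the bound: 39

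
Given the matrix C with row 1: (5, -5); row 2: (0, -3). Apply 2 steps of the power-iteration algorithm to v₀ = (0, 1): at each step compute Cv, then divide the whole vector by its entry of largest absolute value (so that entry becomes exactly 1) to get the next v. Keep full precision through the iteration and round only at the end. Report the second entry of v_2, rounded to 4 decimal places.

Cv0 = (-5.00000, -3.00000); divide by -5.00000 → v1 = (1.00000, 0.60000)
Cv1 = (2.00000, -1.80000); divide by 2.00000 → v2 = (1.00000, -0.90000)
Requested entry of v2: 9/-10 = -0.9000

-0.9000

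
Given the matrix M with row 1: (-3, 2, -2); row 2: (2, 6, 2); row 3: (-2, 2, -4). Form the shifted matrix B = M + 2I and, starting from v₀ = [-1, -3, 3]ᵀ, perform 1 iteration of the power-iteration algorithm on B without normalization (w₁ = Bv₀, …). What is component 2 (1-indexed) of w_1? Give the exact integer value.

B = M + 2I has rows (-1, 2, -2); (2, 8, 2); (-2, 2, -2)
w1 = Bv₀ = ((-1)·(-1) + 2·(-3) + (-2)·3; 2·(-1) + 8·(-3) + 2·3; (-2)·(-1) + 2·(-3) + (-2)·3) = (-11, -20, -10)
Requested component of w1: -20

-20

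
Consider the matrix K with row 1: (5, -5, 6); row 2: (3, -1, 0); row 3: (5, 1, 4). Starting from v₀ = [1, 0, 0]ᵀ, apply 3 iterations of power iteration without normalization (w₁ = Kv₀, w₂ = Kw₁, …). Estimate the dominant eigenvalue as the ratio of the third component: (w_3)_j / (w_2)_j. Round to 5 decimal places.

λ ≈ 8.41667

w1 = Kv₀ = (5, 3, 5)
w2 = Kw1 = (40, 12, 48)
w3 = Kw2 = (428, 108, 404)
Ratio at component: 404 / 48 = 8.41667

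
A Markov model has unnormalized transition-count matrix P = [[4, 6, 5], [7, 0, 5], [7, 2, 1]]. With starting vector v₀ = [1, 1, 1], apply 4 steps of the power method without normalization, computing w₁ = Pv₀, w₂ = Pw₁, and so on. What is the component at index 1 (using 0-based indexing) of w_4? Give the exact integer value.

w1 = Pv₀ = (4·1 + 6·1 + 5·1; 7·1 + 0·1 + 5·1; 7·1 + 2·1 + 1·1) = (15, 12, 10)
w2 = Pw1 = (4·15 + 6·12 + 5·10; 7·15 + 0·12 + 5·10; 7·15 + 2·12 + 1·10) = (182, 155, 139)
w3 = Pw2 = (2353, 1969, 1723)
w4 = Pw3 = (29841, 25086, 22132)
The requested component of w4 is 25086.

25086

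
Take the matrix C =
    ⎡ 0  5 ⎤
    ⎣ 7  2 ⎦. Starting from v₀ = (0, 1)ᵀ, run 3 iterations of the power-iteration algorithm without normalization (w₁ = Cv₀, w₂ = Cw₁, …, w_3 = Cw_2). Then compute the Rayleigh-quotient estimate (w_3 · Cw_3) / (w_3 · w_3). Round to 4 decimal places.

w1 = Cv₀ = (5, 2)
w2 = Cw1 = (10, 39)
w3 = Cw2 = (195, 148)
Cw3 = (740, 1661)
w3·Cw3 = 195·740 + 148·1661 = 390128; w3·w3 = 195·195 + 148·148 = 59929
λ ≈ 390128/59929 = 6.5098

6.5098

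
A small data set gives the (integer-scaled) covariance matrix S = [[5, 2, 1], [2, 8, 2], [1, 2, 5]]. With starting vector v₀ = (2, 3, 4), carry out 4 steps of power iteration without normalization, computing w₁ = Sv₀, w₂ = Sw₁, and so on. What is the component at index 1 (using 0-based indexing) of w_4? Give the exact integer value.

39744

w1 = Sv₀ = (5·2 + 2·3 + 1·4; 2·2 + 8·3 + 2·4; 1·2 + 2·3 + 5·4) = (20, 36, 28)
w2 = Sw1 = (5·20 + 2·36 + 1·28; 2·20 + 8·36 + 2·28; 1·20 + 2·36 + 5·28) = (200, 384, 232)
w3 = Sw2 = (2000, 3936, 2128)
w4 = Sw3 = (20000, 39744, 20512)
The requested component of w4 is 39744.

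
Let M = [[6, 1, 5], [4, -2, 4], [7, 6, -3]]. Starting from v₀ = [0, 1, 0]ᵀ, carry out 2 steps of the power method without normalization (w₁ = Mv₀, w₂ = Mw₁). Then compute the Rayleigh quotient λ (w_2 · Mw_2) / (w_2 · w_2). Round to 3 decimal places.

-2.954

w1 = Mv₀ = (6·0 + 1·1 + 5·0; 4·0 + (-2)·1 + 4·0; 7·0 + 6·1 + (-3)·0) = (1, -2, 6)
w2 = Mw1 = (6·1 + 1·(-2) + 5·6; 4·1 + (-2)·(-2) + 4·6; 7·1 + 6·(-2) + (-3)·6) = (34, 32, -23)
Mw2 = (121, -20, 499)
w2·Mw2 = 34·121 + 32·(-20) + (-23)·499 = -8003; w2·w2 = 34·34 + 32·32 + (-23)·(-23) = 2709
λ ≈ -8003/2709 = -2.954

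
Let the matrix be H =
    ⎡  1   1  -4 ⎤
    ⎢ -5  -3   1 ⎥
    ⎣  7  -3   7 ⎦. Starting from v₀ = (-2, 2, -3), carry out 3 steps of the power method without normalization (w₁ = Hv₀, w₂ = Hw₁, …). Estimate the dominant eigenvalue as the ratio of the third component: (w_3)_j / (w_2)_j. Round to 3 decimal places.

w1 = Hv₀ = (1·(-2) + 1·2 + (-4)·(-3); (-5)·(-2) + (-3)·2 + 1·(-3); 7·(-2) + (-3)·2 + 7·(-3)) = (12, 1, -41)
w2 = Hw1 = (1·12 + 1·1 + (-4)·(-41); (-5)·12 + (-3)·1 + 1·(-41); 7·12 + (-3)·1 + 7·(-41)) = (177, -104, -206)
w3 = Hw2 = (897, -779, 109)
Ratio at component: 109 / -206 = -0.529

-0.529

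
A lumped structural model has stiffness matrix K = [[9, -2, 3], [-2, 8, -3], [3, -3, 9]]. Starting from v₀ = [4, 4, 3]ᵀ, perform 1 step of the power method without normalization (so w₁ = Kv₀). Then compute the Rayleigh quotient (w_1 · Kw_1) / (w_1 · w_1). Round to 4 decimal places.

w1 = Kv₀ = (37, 15, 27)
Kw1 = (384, -35, 309)
w1·Kw1 = 37·384 + 15·(-35) + 27·309 = 22026; w1·w1 = 37·37 + 15·15 + 27·27 = 2323
λ ≈ 22026/2323 = 9.4817

9.4817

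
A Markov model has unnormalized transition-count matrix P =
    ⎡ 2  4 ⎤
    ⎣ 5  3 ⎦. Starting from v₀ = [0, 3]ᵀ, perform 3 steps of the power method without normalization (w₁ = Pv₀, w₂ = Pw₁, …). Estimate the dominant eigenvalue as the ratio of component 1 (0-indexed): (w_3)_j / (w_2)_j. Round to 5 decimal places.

w1 = Pv₀ = (12, 9)
w2 = Pw1 = (60, 87)
w3 = Pw2 = (468, 561)
Ratio at component: 561 / 87 = 6.44828

6.44828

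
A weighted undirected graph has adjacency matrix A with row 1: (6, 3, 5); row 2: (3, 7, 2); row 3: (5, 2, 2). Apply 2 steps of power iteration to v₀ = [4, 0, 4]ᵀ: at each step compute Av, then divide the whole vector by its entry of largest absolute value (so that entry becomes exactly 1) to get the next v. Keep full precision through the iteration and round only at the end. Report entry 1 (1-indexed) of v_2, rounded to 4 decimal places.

1.0000

Av0 = (44.00000, 20.00000, 28.00000); divide by 44.00000 → v1 = (1.00000, 0.45455, 0.63636)
Av1 = (10.54545, 7.45455, 7.18182); divide by 10.54545 → v2 = (1.00000, 0.70690, 0.68103)
Requested entry of v2: 464/464 = 1.0000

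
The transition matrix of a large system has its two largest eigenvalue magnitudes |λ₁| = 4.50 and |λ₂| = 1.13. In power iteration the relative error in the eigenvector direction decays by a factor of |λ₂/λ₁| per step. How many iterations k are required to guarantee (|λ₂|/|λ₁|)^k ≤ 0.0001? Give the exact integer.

|λ₂/λ₁| = 1.13/4.50 = 0.25111
Need k ≥ ln(0.0001) / ln(0.25111) = -9.2103 / -1.3819 ≈ 6.665
Smallest integer k satisfying the bound: 7

7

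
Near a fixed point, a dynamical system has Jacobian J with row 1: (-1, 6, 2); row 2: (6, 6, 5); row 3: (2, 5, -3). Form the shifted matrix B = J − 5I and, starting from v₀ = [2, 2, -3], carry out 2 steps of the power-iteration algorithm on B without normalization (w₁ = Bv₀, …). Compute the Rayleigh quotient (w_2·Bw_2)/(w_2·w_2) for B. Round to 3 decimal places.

B = J − 5I has rows (-6, 6, 2); (6, 1, 5); (2, 5, -8)
w1 = Bv₀ = (-6, -1, 38)
w2 = Bw1 = (106, 153, -321)
Bw2 = (-360, -816, 3545)
w2·Bw2 = -1300953; w2·w2 = 137686; μ ≈ -1300953/137686 = -9.449

-9.449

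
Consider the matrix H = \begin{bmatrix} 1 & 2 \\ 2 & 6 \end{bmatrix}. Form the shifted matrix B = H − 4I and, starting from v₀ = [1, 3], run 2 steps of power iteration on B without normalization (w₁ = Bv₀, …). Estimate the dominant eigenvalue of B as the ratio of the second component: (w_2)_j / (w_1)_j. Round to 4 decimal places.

μ ≈ 2.7500

B = H − 4I has rows (-3, 2); (2, 2)
w1 = Bv₀ = (3, 8)
w2 = Bw1 = (7, 22)
Ratio: 22/8 = 2.7500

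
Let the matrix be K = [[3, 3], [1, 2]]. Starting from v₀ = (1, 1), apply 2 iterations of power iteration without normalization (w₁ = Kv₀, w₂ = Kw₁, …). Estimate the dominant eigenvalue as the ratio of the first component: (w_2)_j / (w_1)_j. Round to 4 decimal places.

w1 = Kv₀ = (3·1 + 3·1; 1·1 + 2·1) = (6, 3)
w2 = Kw1 = (3·6 + 3·3; 1·6 + 2·3) = (27, 12)
Ratio at component: 27 / 6 = 4.5000

λ ≈ 4.5000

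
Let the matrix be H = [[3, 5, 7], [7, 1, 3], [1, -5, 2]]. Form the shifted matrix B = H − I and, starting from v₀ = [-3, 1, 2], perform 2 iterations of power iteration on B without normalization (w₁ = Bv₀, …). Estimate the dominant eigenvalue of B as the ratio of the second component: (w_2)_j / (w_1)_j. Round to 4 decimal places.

μ ≈ -4.8667

B = H − I has rows (2, 5, 7); (7, 0, 3); (1, -5, 1)
w1 = Bv₀ = (2·(-3) + 5·1 + 7·2; 7·(-3) + 0·1 + 3·2; 1·(-3) + (-5)·1 + 1·2) = (13, -15, -6)
w2 = Bw1 = (2·13 + 5·(-15) + 7·(-6); 7·13 + 0·(-15) + 3·(-6); 1·13 + (-5)·(-15) + 1·(-6)) = (-91, 73, 82)
Ratio: 73/-15 = -4.8667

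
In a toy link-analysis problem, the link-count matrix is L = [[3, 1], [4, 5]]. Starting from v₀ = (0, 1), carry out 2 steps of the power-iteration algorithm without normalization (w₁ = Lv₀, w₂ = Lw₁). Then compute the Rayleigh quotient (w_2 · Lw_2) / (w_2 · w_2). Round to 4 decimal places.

w1 = Lv₀ = (1, 5)
w2 = Lw1 = (8, 29)
Lw2 = (53, 177)
w2·Lw2 = 8·53 + 29·177 = 5557; w2·w2 = 8·8 + 29·29 = 905
λ ≈ 5557/905 = 6.1403

6.1403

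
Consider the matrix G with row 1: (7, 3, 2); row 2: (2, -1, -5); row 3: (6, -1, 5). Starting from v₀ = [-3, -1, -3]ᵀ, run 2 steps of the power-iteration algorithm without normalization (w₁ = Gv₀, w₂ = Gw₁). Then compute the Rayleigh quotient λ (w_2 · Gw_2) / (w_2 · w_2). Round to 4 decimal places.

λ ≈ 9.3804

w1 = Gv₀ = (-30, 10, -32)
w2 = Gw1 = (-244, 90, -350)
Gw2 = (-2138, 1172, -3304)
w2·Gw2 = (-244)·(-2138) + 90·1172 + (-350)·(-3304) = 1783552; w2·w2 = (-244)·(-244) + 90·90 + (-350)·(-350) = 190136
λ ≈ 1783552/190136 = 9.3804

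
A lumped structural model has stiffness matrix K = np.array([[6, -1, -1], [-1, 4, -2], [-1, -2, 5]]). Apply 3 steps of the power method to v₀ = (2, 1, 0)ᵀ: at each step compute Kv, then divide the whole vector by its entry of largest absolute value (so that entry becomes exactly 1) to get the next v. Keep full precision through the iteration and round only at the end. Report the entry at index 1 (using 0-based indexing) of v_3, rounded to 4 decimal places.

0.0502

Kv0 = (11.00000, 2.00000, -4.00000); divide by 11.00000 → v1 = (1.00000, 0.18182, -0.36364)
Kv1 = (6.18182, 0.45455, -3.18182); divide by 6.18182 → v2 = (1.00000, 0.07353, -0.51471)
Kv2 = (6.44118, 0.32353, -3.72059); divide by 6.44118 → v3 = (1.00000, 0.05023, -0.57763)
Requested entry of v3: 22/438 = 0.0502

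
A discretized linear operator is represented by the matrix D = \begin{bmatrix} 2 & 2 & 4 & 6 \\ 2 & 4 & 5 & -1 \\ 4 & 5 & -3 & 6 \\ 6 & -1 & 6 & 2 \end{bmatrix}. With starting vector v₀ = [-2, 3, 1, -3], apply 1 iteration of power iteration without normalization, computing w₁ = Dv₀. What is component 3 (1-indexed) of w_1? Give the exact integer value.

-14

w1 = Dv₀ = (2·(-2) + 2·3 + 4·1 + 6·(-3); 2·(-2) + 4·3 + 5·1 + (-1)·(-3); 4·(-2) + 5·3 + (-3)·1 + 6·(-3); 6·(-2) + (-1)·3 + 6·1 + 2·(-3)) = (-12, 16, -14, -15)
The requested component of w1 is -14.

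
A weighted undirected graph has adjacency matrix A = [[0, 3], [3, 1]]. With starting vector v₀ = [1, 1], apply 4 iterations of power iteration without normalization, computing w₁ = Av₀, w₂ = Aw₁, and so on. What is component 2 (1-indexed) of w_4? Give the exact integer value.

w1 = Av₀ = (0·1 + 3·1; 3·1 + 1·1) = (3, 4)
w2 = Aw1 = (0·3 + 3·4; 3·3 + 1·4) = (12, 13)
w3 = Aw2 = (39, 49)
w4 = Aw3 = (147, 166)
The requested component of w4 is 166.

166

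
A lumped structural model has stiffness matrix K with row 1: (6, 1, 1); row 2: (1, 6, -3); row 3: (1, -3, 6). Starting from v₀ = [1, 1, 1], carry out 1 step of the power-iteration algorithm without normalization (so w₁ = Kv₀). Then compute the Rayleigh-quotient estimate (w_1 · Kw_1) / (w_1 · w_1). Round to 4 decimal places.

λ ≈ 6.3333

w1 = Kv₀ = (6·1 + 1·1 + 1·1; 1·1 + 6·1 + (-3)·1; 1·1 + (-3)·1 + 6·1) = (8, 4, 4)
Kw1 = (56, 20, 20)
w1·Kw1 = 8·56 + 4·20 + 4·20 = 608; w1·w1 = 8·8 + 4·4 + 4·4 = 96
λ ≈ 608/96 = 6.3333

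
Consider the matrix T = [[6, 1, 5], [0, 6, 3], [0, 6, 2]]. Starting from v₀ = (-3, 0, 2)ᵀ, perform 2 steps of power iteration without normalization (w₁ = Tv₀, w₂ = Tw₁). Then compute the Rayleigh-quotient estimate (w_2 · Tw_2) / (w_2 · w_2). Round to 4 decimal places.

λ ≈ 7.1363

w1 = Tv₀ = (-8, 6, 4)
w2 = Tw1 = (-22, 48, 44)
Tw2 = (136, 420, 376)
w2·Tw2 = (-22)·136 + 48·420 + 44·376 = 33712; w2·w2 = (-22)·(-22) + 48·48 + 44·44 = 4724
λ ≈ 33712/4724 = 7.1363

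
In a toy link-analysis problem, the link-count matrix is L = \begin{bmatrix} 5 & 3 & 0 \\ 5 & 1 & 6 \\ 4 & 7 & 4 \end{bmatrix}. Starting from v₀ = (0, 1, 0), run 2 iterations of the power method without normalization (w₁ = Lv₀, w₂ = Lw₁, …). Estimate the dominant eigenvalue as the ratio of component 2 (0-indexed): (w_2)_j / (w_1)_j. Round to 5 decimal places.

w1 = Lv₀ = (3, 1, 7)
w2 = Lw1 = (18, 58, 47)
Ratio at component: 47 / 7 = 6.71429

6.71429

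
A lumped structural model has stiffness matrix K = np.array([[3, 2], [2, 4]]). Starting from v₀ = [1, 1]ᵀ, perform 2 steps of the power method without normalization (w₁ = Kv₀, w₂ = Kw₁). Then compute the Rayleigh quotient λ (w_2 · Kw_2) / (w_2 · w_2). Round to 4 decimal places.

w1 = Kv₀ = (3·1 + 2·1; 2·1 + 4·1) = (5, 6)
w2 = Kw1 = (3·5 + 2·6; 2·5 + 4·6) = (27, 34)
Kw2 = (149, 190)
w2·Kw2 = 27·149 + 34·190 = 10483; w2·w2 = 27·27 + 34·34 = 1885
λ ≈ 10483/1885 = 5.5613

λ ≈ 5.5613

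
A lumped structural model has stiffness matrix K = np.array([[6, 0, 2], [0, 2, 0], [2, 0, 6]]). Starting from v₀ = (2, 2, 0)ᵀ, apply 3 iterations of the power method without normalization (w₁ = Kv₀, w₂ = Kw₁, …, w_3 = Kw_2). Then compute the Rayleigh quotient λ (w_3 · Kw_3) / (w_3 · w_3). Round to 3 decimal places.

w1 = Kv₀ = (12, 4, 4)
w2 = Kw1 = (80, 8, 48)
w3 = Kw2 = (576, 16, 448)
Kw3 = (4352, 32, 3840)
w3·Kw3 = 576·4352 + 16·32 + 448·3840 = 4227584; w3·w3 = 576·576 + 16·16 + 448·448 = 532736
λ ≈ 4227584/532736 = 7.936

λ ≈ 7.936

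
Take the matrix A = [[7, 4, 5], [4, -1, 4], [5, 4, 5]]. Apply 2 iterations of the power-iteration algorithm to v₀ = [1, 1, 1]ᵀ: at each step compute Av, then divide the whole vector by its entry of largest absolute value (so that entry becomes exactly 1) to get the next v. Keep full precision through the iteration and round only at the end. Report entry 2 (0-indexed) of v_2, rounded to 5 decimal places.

0.84762

Av0 = (16.000000, 7.000000, 14.000000); divide by 16.000000 → v1 = (1.000000, 0.437500, 0.875000)
Av1 = (13.125000, 7.062500, 11.125000); divide by 13.125000 → v2 = (1.000000, 0.538095, 0.847619)
Requested entry of v2: 178/210 = 0.84762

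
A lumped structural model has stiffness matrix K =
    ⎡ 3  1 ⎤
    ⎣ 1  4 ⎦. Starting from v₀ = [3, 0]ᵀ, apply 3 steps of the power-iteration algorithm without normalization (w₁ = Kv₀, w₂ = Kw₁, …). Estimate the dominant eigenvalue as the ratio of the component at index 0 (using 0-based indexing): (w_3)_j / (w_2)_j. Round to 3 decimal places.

3.700

w1 = Kv₀ = (3·3 + 1·0; 1·3 + 4·0) = (9, 3)
w2 = Kw1 = (3·9 + 1·3; 1·9 + 4·3) = (30, 21)
w3 = Kw2 = (111, 114)
Ratio at component: 111 / 30 = 3.700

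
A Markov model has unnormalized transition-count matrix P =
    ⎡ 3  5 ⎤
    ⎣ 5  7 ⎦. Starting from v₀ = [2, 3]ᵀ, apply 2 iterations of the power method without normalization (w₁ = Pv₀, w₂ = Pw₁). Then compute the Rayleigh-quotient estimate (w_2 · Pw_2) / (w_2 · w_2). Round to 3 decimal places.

10.385

w1 = Pv₀ = (3·2 + 5·3; 5·2 + 7·3) = (21, 31)
w2 = Pw1 = (3·21 + 5·31; 5·21 + 7·31) = (218, 322)
Pw2 = (2264, 3344)
w2·Pw2 = 218·2264 + 322·3344 = 1570320; w2·w2 = 218·218 + 322·322 = 151208
λ ≈ 1570320/151208 = 10.385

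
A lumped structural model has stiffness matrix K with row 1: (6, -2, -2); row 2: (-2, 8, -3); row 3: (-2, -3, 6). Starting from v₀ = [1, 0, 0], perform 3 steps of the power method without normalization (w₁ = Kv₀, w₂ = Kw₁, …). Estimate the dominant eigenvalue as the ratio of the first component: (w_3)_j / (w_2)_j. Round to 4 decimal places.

w1 = Kv₀ = (6·1 + (-2)·0 + (-2)·0; (-2)·1 + 8·0 + (-3)·0; (-2)·1 + (-3)·0 + 6·0) = (6, -2, -2)
w2 = Kw1 = (6·6 + (-2)·(-2) + (-2)·(-2); (-2)·6 + 8·(-2) + (-3)·(-2); (-2)·6 + (-3)·(-2) + 6·(-2)) = (44, -22, -18)
w3 = Kw2 = (344, -210, -130)
Ratio at component: 344 / 44 = 7.8182

7.8182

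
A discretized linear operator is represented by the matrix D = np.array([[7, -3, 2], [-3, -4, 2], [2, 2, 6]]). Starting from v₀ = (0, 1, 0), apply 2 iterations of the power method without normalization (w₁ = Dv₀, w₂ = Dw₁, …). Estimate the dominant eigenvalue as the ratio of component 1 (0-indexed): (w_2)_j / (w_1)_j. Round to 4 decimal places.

λ ≈ -7.2500

w1 = Dv₀ = (7·0 + (-3)·1 + 2·0; (-3)·0 + (-4)·1 + 2·0; 2·0 + 2·1 + 6·0) = (-3, -4, 2)
w2 = Dw1 = (7·(-3) + (-3)·(-4) + 2·2; (-3)·(-3) + (-4)·(-4) + 2·2; 2·(-3) + 2·(-4) + 6·2) = (-5, 29, -2)
Ratio at component: 29 / -4 = -7.2500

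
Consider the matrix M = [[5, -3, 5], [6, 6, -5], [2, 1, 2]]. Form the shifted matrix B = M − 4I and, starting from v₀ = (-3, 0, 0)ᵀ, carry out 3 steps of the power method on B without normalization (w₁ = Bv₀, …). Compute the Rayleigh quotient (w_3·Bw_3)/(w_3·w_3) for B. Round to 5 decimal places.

B = M − 4I has rows (1, -3, 5); (6, 2, -5); (2, 1, -2)
w1 = Bv₀ = (1·(-3) + (-3)·0 + 5·0; 6·(-3) + 2·0 + (-5)·0; 2·(-3) + 1·0 + (-2)·0) = (-3, -18, -6)
w2 = Bw1 = (1·(-3) + (-3)·(-18) + 5·(-6); 6·(-3) + 2·(-18) + (-5)·(-6); 2·(-3) + 1·(-18) + (-2)·(-6)) = (21, -24, -12)
w3 = Bw2 = (33, 138, 42)
Bw3 = (-171, 264, 120)
w3·Bw3 = 35829; w3·w3 = 21897; μ ≈ 35829/21897 = 1.63625

1.63625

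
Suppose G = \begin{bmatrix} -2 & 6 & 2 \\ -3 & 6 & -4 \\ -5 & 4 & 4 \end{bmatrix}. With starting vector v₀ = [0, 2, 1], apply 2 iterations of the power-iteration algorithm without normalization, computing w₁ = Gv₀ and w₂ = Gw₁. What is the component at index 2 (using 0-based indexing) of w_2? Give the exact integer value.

w1 = Gv₀ = ((-2)·0 + 6·2 + 2·1; (-3)·0 + 6·2 + (-4)·1; (-5)·0 + 4·2 + 4·1) = (14, 8, 12)
w2 = Gw1 = ((-2)·14 + 6·8 + 2·12; (-3)·14 + 6·8 + (-4)·12; (-5)·14 + 4·8 + 4·12) = (44, -42, 10)
The requested component of w2 is 10.

10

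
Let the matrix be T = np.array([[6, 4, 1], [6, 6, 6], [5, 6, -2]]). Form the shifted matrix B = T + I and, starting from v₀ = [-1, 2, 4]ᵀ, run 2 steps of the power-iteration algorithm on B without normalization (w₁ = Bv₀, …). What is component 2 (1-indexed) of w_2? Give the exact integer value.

272

B = T + I has rows (7, 4, 1); (6, 7, 6); (5, 6, -1)
w1 = Bv₀ = (5, 32, 3)
w2 = Bw1 = (166, 272, 214)
Requested component of w2: 272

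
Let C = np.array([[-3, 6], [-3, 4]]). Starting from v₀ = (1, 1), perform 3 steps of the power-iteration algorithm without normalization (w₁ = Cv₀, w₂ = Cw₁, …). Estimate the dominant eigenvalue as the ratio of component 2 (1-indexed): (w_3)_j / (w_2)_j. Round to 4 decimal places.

2.2000

w1 = Cv₀ = ((-3)·1 + 6·1; (-3)·1 + 4·1) = (3, 1)
w2 = Cw1 = ((-3)·3 + 6·1; (-3)·3 + 4·1) = (-3, -5)
w3 = Cw2 = (-21, -11)
Ratio at component: -11 / -5 = 2.2000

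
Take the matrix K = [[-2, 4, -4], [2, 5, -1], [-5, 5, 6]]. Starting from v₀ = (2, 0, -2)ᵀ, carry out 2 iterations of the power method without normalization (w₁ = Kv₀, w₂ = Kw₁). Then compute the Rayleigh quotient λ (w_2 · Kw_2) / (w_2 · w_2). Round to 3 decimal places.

7.100

w1 = Kv₀ = ((-2)·2 + 4·0 + (-4)·(-2); 2·2 + 5·0 + (-1)·(-2); (-5)·2 + 5·0 + 6·(-2)) = (4, 6, -22)
w2 = Kw1 = ((-2)·4 + 4·6 + (-4)·(-22); 2·4 + 5·6 + (-1)·(-22); (-5)·4 + 5·6 + 6·(-22)) = (104, 60, -122)
Kw2 = (520, 630, -952)
w2·Kw2 = 104·520 + 60·630 + (-122)·(-952) = 208024; w2·w2 = 104·104 + 60·60 + (-122)·(-122) = 29300
λ ≈ 208024/29300 = 7.100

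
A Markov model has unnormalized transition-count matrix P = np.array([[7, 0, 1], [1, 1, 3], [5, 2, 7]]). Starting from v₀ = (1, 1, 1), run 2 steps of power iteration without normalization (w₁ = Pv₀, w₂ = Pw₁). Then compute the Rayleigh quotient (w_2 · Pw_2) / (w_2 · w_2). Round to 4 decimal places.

λ ≈ 9.9689

w1 = Pv₀ = (7·1 + 0·1 + 1·1; 1·1 + 1·1 + 3·1; 5·1 + 2·1 + 7·1) = (8, 5, 14)
w2 = Pw1 = (7·8 + 0·5 + 1·14; 1·8 + 1·5 + 3·14; 5·8 + 2·5 + 7·14) = (70, 55, 148)
Pw2 = (638, 569, 1496)
w2·Pw2 = 70·638 + 55·569 + 148·1496 = 297363; w2·w2 = 70·70 + 55·55 + 148·148 = 29829
λ ≈ 297363/29829 = 9.9689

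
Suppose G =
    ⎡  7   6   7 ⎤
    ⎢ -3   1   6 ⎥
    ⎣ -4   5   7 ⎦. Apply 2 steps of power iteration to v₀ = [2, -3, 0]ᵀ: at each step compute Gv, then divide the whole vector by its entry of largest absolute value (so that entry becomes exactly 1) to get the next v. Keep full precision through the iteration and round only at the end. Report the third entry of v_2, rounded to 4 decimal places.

0.7819

Gv0 = (-4.00000, -9.00000, -23.00000); divide by -23.00000 → v1 = (0.17391, 0.39130, 1.00000)
Gv1 = (10.56522, 5.86957, 8.26087); divide by 10.56522 → v2 = (1.00000, 0.55556, 0.78189)
Requested entry of v2: -190/-243 = 0.7819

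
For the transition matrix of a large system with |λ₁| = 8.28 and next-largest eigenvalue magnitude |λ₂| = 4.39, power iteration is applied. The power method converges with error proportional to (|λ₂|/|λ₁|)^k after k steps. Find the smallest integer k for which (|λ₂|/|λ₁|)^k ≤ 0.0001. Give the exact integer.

15

|λ₂/λ₁| = 4.39/8.28 = 0.53019
Need k ≥ ln(0.0001) / ln(0.53019) = -9.2103 / -0.6345 ≈ 14.516
Smallest integer k satisfying the bound: 15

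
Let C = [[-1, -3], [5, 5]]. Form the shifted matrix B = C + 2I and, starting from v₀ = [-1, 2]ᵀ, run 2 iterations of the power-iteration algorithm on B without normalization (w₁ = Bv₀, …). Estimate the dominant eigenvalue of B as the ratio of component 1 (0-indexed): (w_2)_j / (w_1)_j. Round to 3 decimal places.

B = C + 2I has rows (1, -3); (5, 7)
w1 = Bv₀ = (1·(-1) + (-3)·2; 5·(-1) + 7·2) = (-7, 9)
w2 = Bw1 = (1·(-7) + (-3)·9; 5·(-7) + 7·9) = (-34, 28)
Ratio: 28/9 = 3.111

μ ≈ 3.111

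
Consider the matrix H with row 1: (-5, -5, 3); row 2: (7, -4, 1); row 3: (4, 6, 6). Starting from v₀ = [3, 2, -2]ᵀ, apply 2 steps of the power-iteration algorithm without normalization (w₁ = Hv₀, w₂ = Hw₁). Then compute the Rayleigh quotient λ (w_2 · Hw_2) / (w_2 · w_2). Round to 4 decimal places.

w1 = Hv₀ = ((-5)·3 + (-5)·2 + 3·(-2); 7·3 + (-4)·2 + 1·(-2); 4·3 + 6·2 + 6·(-2)) = (-31, 11, 12)
w2 = Hw1 = ((-5)·(-31) + (-5)·11 + 3·12; 7·(-31) + (-4)·11 + 1·12; 4·(-31) + 6·11 + 6·12) = (136, -249, 14)
Hw2 = (607, 1962, -866)
w2·Hw2 = 136·607 + (-249)·1962 + 14·(-866) = -418110; w2·w2 = 136·136 + (-249)·(-249) + 14·14 = 80693
λ ≈ -418110/80693 = -5.1815

λ ≈ -5.1815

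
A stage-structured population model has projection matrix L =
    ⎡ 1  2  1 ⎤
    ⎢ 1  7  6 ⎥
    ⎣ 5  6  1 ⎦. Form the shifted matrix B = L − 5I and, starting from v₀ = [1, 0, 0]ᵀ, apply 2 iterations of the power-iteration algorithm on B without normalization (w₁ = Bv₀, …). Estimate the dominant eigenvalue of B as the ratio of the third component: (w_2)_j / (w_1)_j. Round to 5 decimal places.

B = L − 5I has rows (-4, 2, 1); (1, 2, 6); (5, 6, -4)
w1 = Bv₀ = ((-4)·1 + 2·0 + 1·0; 1·1 + 2·0 + 6·0; 5·1 + 6·0 + (-4)·0) = (-4, 1, 5)
w2 = Bw1 = ((-4)·(-4) + 2·1 + 1·5; 1·(-4) + 2·1 + 6·5; 5·(-4) + 6·1 + (-4)·5) = (23, 28, -34)
Ratio: -34/5 = -6.80000

μ ≈ -6.80000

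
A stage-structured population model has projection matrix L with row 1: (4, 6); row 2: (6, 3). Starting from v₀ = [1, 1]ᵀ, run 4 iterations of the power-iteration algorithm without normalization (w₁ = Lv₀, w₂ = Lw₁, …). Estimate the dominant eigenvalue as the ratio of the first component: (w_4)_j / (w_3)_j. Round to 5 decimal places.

w1 = Lv₀ = (4·1 + 6·1; 6·1 + 3·1) = (10, 9)
w2 = Lw1 = (4·10 + 6·9; 6·10 + 3·9) = (94, 87)
w3 = Lw2 = (898, 825)
w4 = Lw3 = (8542, 7863)
Ratio at component: 8542 / 898 = 9.51225

λ ≈ 9.51225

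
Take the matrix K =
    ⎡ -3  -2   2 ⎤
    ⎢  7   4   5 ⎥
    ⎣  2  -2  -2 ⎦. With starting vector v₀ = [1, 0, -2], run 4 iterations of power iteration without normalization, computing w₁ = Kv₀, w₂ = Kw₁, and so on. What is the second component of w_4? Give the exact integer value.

431

w1 = Kv₀ = ((-3)·1 + (-2)·0 + 2·(-2); 7·1 + 4·0 + 5·(-2); 2·1 + (-2)·0 + (-2)·(-2)) = (-7, -3, 6)
w2 = Kw1 = ((-3)·(-7) + (-2)·(-3) + 2·6; 7·(-7) + 4·(-3) + 5·6; 2·(-7) + (-2)·(-3) + (-2)·6) = (39, -31, -20)
w3 = Kw2 = (-95, 49, 180)
w4 = Kw3 = (547, 431, -648)
The requested component of w4 is 431.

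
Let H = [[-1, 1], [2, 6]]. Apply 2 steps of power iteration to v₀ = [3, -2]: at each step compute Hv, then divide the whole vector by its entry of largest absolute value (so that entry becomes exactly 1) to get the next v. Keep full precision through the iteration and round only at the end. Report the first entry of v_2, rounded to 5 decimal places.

Hv0 = (-5.000000, -6.000000); divide by -6.000000 → v1 = (0.833333, 1.000000)
Hv1 = (0.166667, 7.666667); divide by 7.666667 → v2 = (0.021739, 1.000000)
Requested entry of v2: -1/-46 = 0.02174

0.02174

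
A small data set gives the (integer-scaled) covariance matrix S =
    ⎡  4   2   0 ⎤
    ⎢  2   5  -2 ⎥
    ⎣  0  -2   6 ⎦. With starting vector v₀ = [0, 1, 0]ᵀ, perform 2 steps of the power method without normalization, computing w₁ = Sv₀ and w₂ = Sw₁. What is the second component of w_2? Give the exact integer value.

w1 = Sv₀ = (4·0 + 2·1 + 0·0; 2·0 + 5·1 + (-2)·0; 0·0 + (-2)·1 + 6·0) = (2, 5, -2)
w2 = Sw1 = (4·2 + 2·5 + 0·(-2); 2·2 + 5·5 + (-2)·(-2); 0·2 + (-2)·5 + 6·(-2)) = (18, 33, -22)
The requested component of w2 is 33.

33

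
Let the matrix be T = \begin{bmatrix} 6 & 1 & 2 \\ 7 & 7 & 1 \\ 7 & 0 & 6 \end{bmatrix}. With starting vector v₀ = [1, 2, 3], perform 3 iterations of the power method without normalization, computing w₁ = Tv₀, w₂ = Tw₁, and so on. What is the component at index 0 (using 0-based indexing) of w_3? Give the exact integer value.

w1 = Tv₀ = (6·1 + 1·2 + 2·3; 7·1 + 7·2 + 1·3; 7·1 + 0·2 + 6·3) = (14, 24, 25)
w2 = Tw1 = (6·14 + 1·24 + 2·25; 7·14 + 7·24 + 1·25; 7·14 + 0·24 + 6·25) = (158, 291, 248)
w3 = Tw2 = (1735, 3391, 2594)
The requested component of w3 is 1735.

1735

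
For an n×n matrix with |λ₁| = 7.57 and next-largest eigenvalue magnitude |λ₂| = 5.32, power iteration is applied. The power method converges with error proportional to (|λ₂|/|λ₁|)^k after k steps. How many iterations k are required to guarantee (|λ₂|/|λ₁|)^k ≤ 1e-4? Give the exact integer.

27

|λ₂/λ₁| = 5.32/7.57 = 0.70277
Need k ≥ ln(1e-4) / ln(0.70277) = -9.2103 / -0.3527 ≈ 26.112
Smallest integer k satisfying the bound: 27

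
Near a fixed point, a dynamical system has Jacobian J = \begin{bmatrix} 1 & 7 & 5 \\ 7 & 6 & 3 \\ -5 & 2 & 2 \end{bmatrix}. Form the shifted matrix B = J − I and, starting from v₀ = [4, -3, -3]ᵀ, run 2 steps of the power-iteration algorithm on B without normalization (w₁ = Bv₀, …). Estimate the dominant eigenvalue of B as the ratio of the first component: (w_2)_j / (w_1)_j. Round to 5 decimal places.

B = J − I has rows (0, 7, 5); (7, 5, 3); (-5, 2, 1)
w1 = Bv₀ = (0·4 + 7·(-3) + 5·(-3); 7·4 + 5·(-3) + 3·(-3); (-5)·4 + 2·(-3) + 1·(-3)) = (-36, 4, -29)
w2 = Bw1 = (0·(-36) + 7·4 + 5·(-29); 7·(-36) + 5·4 + 3·(-29); (-5)·(-36) + 2·4 + 1·(-29)) = (-117, -319, 159)
Ratio: -117/-36 = 3.25000

3.25000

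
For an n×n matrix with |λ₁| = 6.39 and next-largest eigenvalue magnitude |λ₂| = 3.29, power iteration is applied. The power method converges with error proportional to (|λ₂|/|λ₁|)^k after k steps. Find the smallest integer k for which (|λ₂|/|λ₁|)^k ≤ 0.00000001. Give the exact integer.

28

|λ₂/λ₁| = 3.29/6.39 = 0.51487
Need k ≥ ln(0.00000001) / ln(0.51487) = -18.4207 / -0.6638 ≈ 27.748
Smallest integer k satisfying the bound: 28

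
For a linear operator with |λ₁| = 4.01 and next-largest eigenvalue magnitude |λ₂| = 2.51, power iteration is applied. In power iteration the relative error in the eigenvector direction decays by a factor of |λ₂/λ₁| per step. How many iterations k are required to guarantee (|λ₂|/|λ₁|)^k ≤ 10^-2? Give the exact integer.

10

|λ₂/λ₁| = 2.51/4.01 = 0.62594
Need k ≥ ln(10^-2) / ln(0.62594) = -4.6052 / -0.4685 ≈ 9.829
Smallest integer k satisfying the bound: 10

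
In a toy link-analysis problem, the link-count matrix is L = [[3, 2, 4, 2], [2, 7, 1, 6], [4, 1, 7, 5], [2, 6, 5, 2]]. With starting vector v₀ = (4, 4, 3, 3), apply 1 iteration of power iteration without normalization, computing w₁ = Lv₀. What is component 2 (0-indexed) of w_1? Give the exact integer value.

56

w1 = Lv₀ = (38, 57, 56, 53)
The requested component of w1 is 56.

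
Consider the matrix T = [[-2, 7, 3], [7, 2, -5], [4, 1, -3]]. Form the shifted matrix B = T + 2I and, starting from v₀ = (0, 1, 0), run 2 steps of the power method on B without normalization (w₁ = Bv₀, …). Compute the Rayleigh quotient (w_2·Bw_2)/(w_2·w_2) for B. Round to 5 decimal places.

B = T + 2I has rows (0, 7, 3); (7, 4, -5); (4, 1, -1)
w1 = Bv₀ = (0·0 + 7·1 + 3·0; 7·0 + 4·1 + (-5)·0; 4·0 + 1·1 + (-1)·0) = (7, 4, 1)
w2 = Bw1 = (0·7 + 7·4 + 3·1; 7·7 + 4·4 + (-5)·1; 4·7 + 1·4 + (-1)·1) = (31, 60, 31)
Bw2 = (513, 302, 153)
w2·Bw2 = 38766; w2·w2 = 5522; μ ≈ 38766/5522 = 7.02028

μ ≈ 7.02028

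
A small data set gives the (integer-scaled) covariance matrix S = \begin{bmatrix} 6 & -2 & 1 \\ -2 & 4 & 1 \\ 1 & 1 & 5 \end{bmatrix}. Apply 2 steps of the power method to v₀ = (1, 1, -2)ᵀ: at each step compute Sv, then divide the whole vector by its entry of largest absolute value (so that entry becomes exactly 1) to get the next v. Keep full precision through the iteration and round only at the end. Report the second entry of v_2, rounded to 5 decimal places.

0.31579

Sv0 = (2.000000, 0.000000, -8.000000); divide by -8.000000 → v1 = (-0.250000, 0.000000, 1.000000)
Sv1 = (-0.500000, 1.500000, 4.750000); divide by 4.750000 → v2 = (-0.105263, 0.315789, 1.000000)
Requested entry of v2: -12/-38 = 0.31579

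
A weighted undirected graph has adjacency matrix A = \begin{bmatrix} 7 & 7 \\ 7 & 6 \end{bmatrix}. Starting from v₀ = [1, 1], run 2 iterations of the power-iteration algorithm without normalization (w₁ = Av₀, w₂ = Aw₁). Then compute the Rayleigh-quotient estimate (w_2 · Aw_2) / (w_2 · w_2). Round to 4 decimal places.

w1 = Av₀ = (14, 13)
w2 = Aw1 = (189, 176)
Aw2 = (2555, 2379)
w2·Aw2 = 189·2555 + 176·2379 = 901599; w2·w2 = 189·189 + 176·176 = 66697
λ ≈ 901599/66697 = 13.5178

λ ≈ 13.5178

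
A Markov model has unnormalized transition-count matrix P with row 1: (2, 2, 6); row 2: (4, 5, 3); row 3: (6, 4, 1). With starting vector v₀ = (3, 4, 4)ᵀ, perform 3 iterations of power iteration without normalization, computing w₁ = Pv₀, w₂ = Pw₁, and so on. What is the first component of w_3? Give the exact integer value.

4408

w1 = Pv₀ = (38, 44, 38)
w2 = Pw1 = (392, 486, 442)
w3 = Pw2 = (4408, 5324, 4738)
The requested component of w3 is 4408.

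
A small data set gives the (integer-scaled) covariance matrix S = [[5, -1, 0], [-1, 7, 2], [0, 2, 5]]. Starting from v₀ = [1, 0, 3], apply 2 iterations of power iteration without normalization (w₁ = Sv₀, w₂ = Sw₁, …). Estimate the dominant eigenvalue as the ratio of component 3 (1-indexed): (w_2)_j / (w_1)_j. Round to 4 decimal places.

w1 = Sv₀ = (5·1 + (-1)·0 + 0·3; (-1)·1 + 7·0 + 2·3; 0·1 + 2·0 + 5·3) = (5, 5, 15)
w2 = Sw1 = (5·5 + (-1)·5 + 0·15; (-1)·5 + 7·5 + 2·15; 0·5 + 2·5 + 5·15) = (20, 60, 85)
Ratio at component: 85 / 15 = 5.6667

λ ≈ 5.6667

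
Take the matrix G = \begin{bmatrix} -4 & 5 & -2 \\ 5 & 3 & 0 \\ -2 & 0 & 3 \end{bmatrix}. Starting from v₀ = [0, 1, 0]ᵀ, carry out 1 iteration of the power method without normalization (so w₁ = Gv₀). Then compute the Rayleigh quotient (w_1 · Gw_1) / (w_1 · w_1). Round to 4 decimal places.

w1 = Gv₀ = ((-4)·0 + 5·1 + (-2)·0; 5·0 + 3·1 + 0·0; (-2)·0 + 0·1 + 3·0) = (5, 3, 0)
Gw1 = (-5, 34, -10)
w1·Gw1 = 5·(-5) + 3·34 + 0·(-10) = 77; w1·w1 = 5·5 + 3·3 + 0·0 = 34
λ ≈ 77/34 = 2.2647

λ ≈ 2.2647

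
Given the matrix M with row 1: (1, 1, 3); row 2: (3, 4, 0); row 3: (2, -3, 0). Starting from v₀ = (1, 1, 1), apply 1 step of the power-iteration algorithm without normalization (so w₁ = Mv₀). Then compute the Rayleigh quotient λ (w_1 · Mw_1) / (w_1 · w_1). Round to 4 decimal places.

λ ≈ 4.7600

w1 = Mv₀ = (5, 7, -1)
Mw1 = (9, 43, -11)
w1·Mw1 = 5·9 + 7·43 + (-1)·(-11) = 357; w1·w1 = 5·5 + 7·7 + (-1)·(-1) = 75
λ ≈ 357/75 = 4.7600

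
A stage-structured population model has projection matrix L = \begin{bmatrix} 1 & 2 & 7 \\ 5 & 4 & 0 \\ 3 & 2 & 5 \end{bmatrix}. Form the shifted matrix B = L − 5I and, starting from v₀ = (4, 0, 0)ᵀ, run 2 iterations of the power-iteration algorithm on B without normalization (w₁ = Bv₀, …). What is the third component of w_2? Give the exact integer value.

-8

B = L − 5I has rows (-4, 2, 7); (5, -1, 0); (3, 2, 0)
w1 = Bv₀ = ((-4)·4 + 2·0 + 7·0; 5·4 + (-1)·0 + 0·0; 3·4 + 2·0 + 0·0) = (-16, 20, 12)
w2 = Bw1 = ((-4)·(-16) + 2·20 + 7·12; 5·(-16) + (-1)·20 + 0·12; 3·(-16) + 2·20 + 0·12) = (188, -100, -8)
Requested component of w2: -8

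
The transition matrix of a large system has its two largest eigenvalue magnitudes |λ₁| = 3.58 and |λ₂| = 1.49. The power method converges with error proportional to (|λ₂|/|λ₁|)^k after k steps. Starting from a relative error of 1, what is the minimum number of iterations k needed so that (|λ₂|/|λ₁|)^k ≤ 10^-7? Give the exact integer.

19

|λ₂/λ₁| = 1.49/3.58 = 0.41620
Need k ≥ ln(10^-7) / ln(0.41620) = -16.1181 / -0.8766 ≈ 18.387
Smallest integer k satisfying the bound: 19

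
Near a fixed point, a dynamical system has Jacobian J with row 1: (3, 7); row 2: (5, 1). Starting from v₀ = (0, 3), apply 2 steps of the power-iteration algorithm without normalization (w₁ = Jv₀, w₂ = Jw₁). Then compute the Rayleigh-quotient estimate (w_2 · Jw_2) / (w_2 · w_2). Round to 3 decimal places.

λ ≈ 7.569

w1 = Jv₀ = (21, 3)
w2 = Jw1 = (84, 108)
Jw2 = (1008, 528)
w2·Jw2 = 84·1008 + 108·528 = 141696; w2·w2 = 84·84 + 108·108 = 18720
λ ≈ 141696/18720 = 7.569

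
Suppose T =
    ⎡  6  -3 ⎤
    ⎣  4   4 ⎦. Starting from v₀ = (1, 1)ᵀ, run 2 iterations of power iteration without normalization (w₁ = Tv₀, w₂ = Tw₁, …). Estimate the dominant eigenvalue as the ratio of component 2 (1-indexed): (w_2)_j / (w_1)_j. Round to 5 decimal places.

w1 = Tv₀ = (3, 8)
w2 = Tw1 = (-6, 44)
Ratio at component: 44 / 8 = 5.50000

λ ≈ 5.50000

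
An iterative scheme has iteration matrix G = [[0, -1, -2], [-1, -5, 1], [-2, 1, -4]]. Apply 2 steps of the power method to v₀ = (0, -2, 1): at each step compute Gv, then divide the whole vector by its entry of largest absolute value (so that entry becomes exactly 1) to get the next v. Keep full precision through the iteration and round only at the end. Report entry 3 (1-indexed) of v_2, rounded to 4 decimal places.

Gv0 = (0.00000, 11.00000, -6.00000); divide by 11.00000 → v1 = (0.00000, 1.00000, -0.54545)
Gv1 = (0.09091, -5.54545, 3.18182); divide by -5.54545 → v2 = (-0.01639, 1.00000, -0.57377)
Requested entry of v2: 35/-61 = -0.5738

-0.5738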